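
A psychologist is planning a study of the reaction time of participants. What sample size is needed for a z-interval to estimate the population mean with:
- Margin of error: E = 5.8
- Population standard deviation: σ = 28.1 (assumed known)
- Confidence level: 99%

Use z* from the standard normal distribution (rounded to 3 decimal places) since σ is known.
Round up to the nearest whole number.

Using z* since population σ is known (z-interval formula).

For 99% confidence, z* = 2.576 (from standard normal table)

Sample size formula for z-interval: n = (z*σ/E)²

n = (2.576 × 28.1 / 5.8)²
  = (12.480276)²
  = 155.7573

Round up to the nearest whole number: n = 156

156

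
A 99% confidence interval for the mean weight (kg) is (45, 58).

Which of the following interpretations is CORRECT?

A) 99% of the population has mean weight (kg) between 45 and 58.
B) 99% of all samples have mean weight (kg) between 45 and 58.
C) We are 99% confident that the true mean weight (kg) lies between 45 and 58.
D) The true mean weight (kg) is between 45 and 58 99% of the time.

A confidence interval represents our confidence in the procedure, not a probability statement about the parameter.

Key concept: If we repeated this sampling process many times and computed a 99% CI each time, about 99% of those intervals would contain the true population parameter.

For this specific interval (45, 58):
- Midpoint (point estimate): 51.5
- Margin of error: 6.5

The correct interpretation is the one stating confidence that the true parameter lies in the interval — option C.

C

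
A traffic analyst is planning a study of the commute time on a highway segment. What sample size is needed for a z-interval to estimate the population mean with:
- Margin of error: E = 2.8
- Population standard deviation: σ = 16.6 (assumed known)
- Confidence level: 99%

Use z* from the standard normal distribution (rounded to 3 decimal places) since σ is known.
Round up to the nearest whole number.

Using z* since population σ is known (z-interval formula).

For 99% confidence, z* = 2.576 (from standard normal table)

Sample size formula for z-interval: n = (z*σ/E)²

n = (2.576 × 16.6 / 2.8)²
  = (15.272000)²
  = 233.2340

Round up to the nearest whole number: n = 234

234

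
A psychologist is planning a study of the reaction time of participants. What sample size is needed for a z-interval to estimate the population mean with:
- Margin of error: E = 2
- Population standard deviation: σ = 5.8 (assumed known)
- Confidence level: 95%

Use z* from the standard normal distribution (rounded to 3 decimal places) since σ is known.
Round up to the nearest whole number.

Using z* since population σ is known (z-interval formula).

For 95% confidence, z* = 1.96 (from standard normal table)

Sample size formula for z-interval: n = (z*σ/E)²

n = (1.96 × 5.8 / 2)²
  = (5.684000)²
  = 32.3079

Round up to the nearest whole number: n = 33

33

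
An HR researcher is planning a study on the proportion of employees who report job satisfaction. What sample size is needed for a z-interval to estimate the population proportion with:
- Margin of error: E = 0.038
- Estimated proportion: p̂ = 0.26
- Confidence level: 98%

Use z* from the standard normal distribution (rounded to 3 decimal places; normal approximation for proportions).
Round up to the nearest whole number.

Using z* for proportion z-interval (normal approximation).

For 98% confidence, z* = 2.326 (from standard normal table)

Sample size formula for proportion z-interval: n = z*²p̂(1-p̂)/E²

n = 2.326² × 0.26 × 0.74 / 0.038²
  = 5.410276 × 0.1924 / 0.001444
  = 720.8706

Round up to the nearest whole number: n = 721

721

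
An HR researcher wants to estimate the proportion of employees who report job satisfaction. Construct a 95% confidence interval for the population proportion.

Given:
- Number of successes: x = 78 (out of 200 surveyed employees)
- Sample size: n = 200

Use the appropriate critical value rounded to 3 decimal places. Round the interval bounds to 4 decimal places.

Sample proportion: p̂ = 78/200 = 0.390000

Check conditions for normal approximation:
  np̂ = 78 ≥ 10 ✓
  n(1-p̂) = 122 ≥ 10 ✓

The sample is large enough, so use a z-interval (normal approximation) for the proportion.

For 95% confidence, z* = 1.96 (from standard normal table)

Standard error: SE = √(p̂(1-p̂)/n) = √(0.390000×0.610000/200) = 0.03448913

Margin of error: E = z* × SE = 1.96 × 0.03448913 = 0.067599

Z-interval: p̂ ± E = 0.390000 ± 0.067599 = (0.322401, 0.457599)

Rounded to 4 decimal places:

(0.3224, 0.4576)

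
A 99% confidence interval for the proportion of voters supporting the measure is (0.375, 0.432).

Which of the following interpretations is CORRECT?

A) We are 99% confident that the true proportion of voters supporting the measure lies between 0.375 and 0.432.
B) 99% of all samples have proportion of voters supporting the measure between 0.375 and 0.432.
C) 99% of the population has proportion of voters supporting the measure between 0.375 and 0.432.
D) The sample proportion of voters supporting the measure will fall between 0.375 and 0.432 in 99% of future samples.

A confidence interval represents our confidence in the procedure, not a probability statement about the parameter.

Key concept: If we repeated this sampling process many times and computed a 99% CI each time, about 99% of those intervals would contain the true population parameter.

For this specific interval (0.375, 0.432):
- Midpoint (point estimate): 0.4035
- Margin of error: 0.0285

The correct interpretation is the one stating confidence that the true parameter lies in the interval — option A.

A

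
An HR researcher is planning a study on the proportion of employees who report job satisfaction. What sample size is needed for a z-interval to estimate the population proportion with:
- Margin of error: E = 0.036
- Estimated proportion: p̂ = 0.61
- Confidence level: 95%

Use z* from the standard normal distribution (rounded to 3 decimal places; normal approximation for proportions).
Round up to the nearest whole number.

Using z* for proportion z-interval (normal approximation).

For 95% confidence, z* = 1.96 (from standard normal table)

Sample size formula for proportion z-interval: n = z*²p̂(1-p̂)/E²

n = 1.96² × 0.61 × 0.39 / 0.036²
  = 3.8416 × 0.2379 / 0.001296
  = 705.1826

Round up to the nearest whole number: n = 706

706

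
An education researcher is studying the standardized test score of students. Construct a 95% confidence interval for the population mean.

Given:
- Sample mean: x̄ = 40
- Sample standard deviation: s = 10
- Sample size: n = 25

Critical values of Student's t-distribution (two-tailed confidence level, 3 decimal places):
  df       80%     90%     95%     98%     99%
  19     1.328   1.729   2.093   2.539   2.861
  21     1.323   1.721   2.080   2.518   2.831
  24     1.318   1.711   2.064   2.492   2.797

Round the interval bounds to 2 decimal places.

The population standard deviation σ is unknown (only the sample standard deviation s is given), so use a t-interval with df = n - 1 = 25 - 1 = 24.

For 95% confidence with df = 24, t* = 2.064 (from t-table)

Standard error: SE = s/√n = 10/√25 = 2.000000

Margin of error: E = t* × SE = 2.064 × 2.000000 = 4.1280

T-interval: x̄ ± E = 40 ± 4.1280 = (35.8720, 44.1280)

Rounded to 2 decimal places:

(35.87, 44.13)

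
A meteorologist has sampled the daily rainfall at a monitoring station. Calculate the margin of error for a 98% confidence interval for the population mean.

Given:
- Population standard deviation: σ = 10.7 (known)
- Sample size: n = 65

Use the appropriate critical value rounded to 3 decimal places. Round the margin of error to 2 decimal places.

The population standard deviation σ is known, so use the z-interval margin of error formula.

For 98% confidence, z* = 2.326 (from standard normal table)

Margin of error formula for z-interval: E = z* × σ/√n

E = 2.326 × 10.7/√65
  = 2.326 × 1.327172
  = 3.0870

Rounded to 2 decimal places:

3.09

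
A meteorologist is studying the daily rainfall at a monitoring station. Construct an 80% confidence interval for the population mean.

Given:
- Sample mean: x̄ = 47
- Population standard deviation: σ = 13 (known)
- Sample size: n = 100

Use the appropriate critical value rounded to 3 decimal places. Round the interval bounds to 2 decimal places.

The population standard deviation σ is known, so use a z-interval (standard normal critical value).

For 80% confidence, z* = 1.282 (from standard normal table)

Standard error: SE = σ/√n = 13/√100 = 1.300000

Margin of error: E = z* × SE = 1.282 × 1.300000 = 1.6666

Z-interval: x̄ ± E = 47 ± 1.6666 = (45.3334, 48.6666)

Rounded to 2 decimal places:

(45.33, 48.67)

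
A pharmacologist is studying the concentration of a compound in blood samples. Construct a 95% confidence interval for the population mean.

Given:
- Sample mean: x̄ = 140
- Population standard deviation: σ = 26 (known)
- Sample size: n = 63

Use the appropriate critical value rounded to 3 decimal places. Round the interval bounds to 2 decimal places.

The population standard deviation σ is known, so use a z-interval (standard normal critical value).

For 95% confidence, z* = 1.96 (from standard normal table)

Standard error: SE = σ/√n = 26/√63 = 3.275692

Margin of error: E = z* × SE = 1.96 × 3.275692 = 6.4204

Z-interval: x̄ ± E = 140 ± 6.4204 = (133.5796, 146.4204)

Rounded to 2 decimal places:

(133.58, 146.42)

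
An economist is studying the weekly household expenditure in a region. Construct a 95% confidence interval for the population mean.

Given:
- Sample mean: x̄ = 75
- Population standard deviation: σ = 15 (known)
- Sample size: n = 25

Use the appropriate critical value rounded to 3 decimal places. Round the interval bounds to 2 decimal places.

The population standard deviation σ is known, so use a z-interval (standard normal critical value).

For 95% confidence, z* = 1.96 (from standard normal table)

Standard error: SE = σ/√n = 15/√25 = 3.000000

Margin of error: E = z* × SE = 1.96 × 3.000000 = 5.8800

Z-interval: x̄ ± E = 75 ± 5.8800 = (69.1200, 80.8800)

Rounded to 2 decimal places:

(69.12, 80.88)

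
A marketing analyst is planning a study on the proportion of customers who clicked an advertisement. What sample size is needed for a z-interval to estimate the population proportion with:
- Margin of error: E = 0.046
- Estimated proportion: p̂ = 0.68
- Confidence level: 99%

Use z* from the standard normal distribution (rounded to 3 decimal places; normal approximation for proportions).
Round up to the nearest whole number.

Using z* for proportion z-interval (normal approximation).

For 99% confidence, z* = 2.576 (from standard normal table)

Sample size formula for proportion z-interval: n = z*²p̂(1-p̂)/E²

n = 2.576² × 0.68 × 0.32 / 0.046²
  = 6.635776 × 0.2176 / 0.002116
  = 682.3936

Round up to the nearest whole number: n = 683

683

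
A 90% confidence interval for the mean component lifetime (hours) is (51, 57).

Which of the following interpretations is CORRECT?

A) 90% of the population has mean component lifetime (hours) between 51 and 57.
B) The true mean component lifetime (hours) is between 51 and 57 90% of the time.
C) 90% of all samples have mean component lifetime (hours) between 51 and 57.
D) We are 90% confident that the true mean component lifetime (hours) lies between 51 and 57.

A confidence interval represents our confidence in the procedure, not a probability statement about the parameter.

Key concept: If we repeated this sampling process many times and computed a 90% CI each time, about 90% of those intervals would contain the true population parameter.

For this specific interval (51, 57):
- Midpoint (point estimate): 54
- Margin of error: 3

The correct interpretation is the one stating confidence that the true parameter lies in the interval — option D.

D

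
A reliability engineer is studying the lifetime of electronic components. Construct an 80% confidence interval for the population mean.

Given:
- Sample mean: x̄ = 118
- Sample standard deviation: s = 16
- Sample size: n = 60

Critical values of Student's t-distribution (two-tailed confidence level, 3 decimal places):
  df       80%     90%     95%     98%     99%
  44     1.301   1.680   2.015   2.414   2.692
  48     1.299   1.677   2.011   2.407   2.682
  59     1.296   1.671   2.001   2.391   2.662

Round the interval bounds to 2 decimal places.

The population standard deviation σ is unknown (only the sample standard deviation s is given), so use a t-interval with df = n - 1 = 60 - 1 = 59.

For 80% confidence with df = 59, t* = 1.296 (from t-table)

Standard error: SE = s/√n = 16/√60 = 2.065591

Margin of error: E = t* × SE = 1.296 × 2.065591 = 2.6770

T-interval: x̄ ± E = 118 ± 2.6770 = (115.3230, 120.6770)

Rounded to 2 decimal places:

(115.32, 120.68)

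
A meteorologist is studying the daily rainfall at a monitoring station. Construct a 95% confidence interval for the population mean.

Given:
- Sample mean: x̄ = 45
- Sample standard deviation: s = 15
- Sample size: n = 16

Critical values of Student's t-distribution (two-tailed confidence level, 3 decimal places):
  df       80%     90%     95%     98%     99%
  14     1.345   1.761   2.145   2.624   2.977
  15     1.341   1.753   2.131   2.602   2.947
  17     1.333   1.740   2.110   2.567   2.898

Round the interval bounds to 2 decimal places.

The population standard deviation σ is unknown (only the sample standard deviation s is given), so use a t-interval with df = n - 1 = 16 - 1 = 15.

For 95% confidence with df = 15, t* = 2.131 (from t-table)

Standard error: SE = s/√n = 15/√16 = 3.750000

Margin of error: E = t* × SE = 2.131 × 3.750000 = 7.9912

T-interval: x̄ ± E = 45 ± 7.9912 = (37.0087, 52.9913)

Rounded to 2 decimal places:

(37.01, 52.99)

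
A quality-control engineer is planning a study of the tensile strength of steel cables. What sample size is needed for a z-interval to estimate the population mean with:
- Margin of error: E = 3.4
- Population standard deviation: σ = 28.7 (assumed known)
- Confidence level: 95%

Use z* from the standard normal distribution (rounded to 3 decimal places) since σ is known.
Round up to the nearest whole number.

Using z* since population σ is known (z-interval formula).

For 95% confidence, z* = 1.96 (from standard normal table)

Sample size formula for z-interval: n = (z*σ/E)²

n = (1.96 × 28.7 / 3.4)²
  = (16.544706)²
  = 273.7273

Round up to the nearest whole number: n = 274

274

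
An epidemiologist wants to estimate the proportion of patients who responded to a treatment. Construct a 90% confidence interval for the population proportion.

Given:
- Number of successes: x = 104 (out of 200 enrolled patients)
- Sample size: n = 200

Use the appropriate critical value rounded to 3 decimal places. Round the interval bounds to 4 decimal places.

Sample proportion: p̂ = 104/200 = 0.520000

Check conditions for normal approximation:
  np̂ = 104 ≥ 10 ✓
  n(1-p̂) = 96 ≥ 10 ✓

The sample is large enough, so use a z-interval (normal approximation) for the proportion.

For 90% confidence, z* = 1.645 (from standard normal table)

Standard error: SE = √(p̂(1-p̂)/n) = √(0.520000×0.480000/200) = 0.03532704

Margin of error: E = z* × SE = 1.645 × 0.03532704 = 0.058113

Z-interval: p̂ ± E = 0.520000 ± 0.058113 = (0.461887, 0.578113)

Rounded to 4 decimal places:

(0.4619, 0.5781)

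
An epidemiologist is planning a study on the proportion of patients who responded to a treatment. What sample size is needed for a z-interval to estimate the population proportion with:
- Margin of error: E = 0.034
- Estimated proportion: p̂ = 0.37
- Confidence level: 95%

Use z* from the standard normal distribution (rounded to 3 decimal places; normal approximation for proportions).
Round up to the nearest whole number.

Using z* for proportion z-interval (normal approximation).

For 95% confidence, z* = 1.96 (from standard normal table)

Sample size formula for proportion z-interval: n = z*²p̂(1-p̂)/E²

n = 1.96² × 0.37 × 0.63 / 0.034²
  = 3.8416 × 0.2331 / 0.001156
  = 774.6340

Round up to the nearest whole number: n = 775

775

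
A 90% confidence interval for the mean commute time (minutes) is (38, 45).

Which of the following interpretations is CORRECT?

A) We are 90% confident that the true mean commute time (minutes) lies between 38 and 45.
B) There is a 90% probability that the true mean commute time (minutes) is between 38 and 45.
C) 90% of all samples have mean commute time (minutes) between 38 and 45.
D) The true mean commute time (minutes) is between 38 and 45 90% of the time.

A confidence interval represents our confidence in the procedure, not a probability statement about the parameter.

Key concept: If we repeated this sampling process many times and computed a 90% CI each time, about 90% of those intervals would contain the true population parameter.

For this specific interval (38, 45):
- Midpoint (point estimate): 41.5
- Margin of error: 3.5

The correct interpretation is the one stating confidence that the true parameter lies in the interval — option A.

A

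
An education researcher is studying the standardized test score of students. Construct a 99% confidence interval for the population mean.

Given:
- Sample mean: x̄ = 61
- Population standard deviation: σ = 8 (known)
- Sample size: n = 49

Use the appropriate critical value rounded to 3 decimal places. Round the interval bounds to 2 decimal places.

The population standard deviation σ is known, so use a z-interval (standard normal critical value).

For 99% confidence, z* = 2.576 (from standard normal table)

Standard error: SE = σ/√n = 8/√49 = 1.142857

Margin of error: E = z* × SE = 2.576 × 1.142857 = 2.9440

Z-interval: x̄ ± E = 61 ± 2.9440 = (58.0560, 63.9440)

Rounded to 2 decimal places:

(58.06, 63.94)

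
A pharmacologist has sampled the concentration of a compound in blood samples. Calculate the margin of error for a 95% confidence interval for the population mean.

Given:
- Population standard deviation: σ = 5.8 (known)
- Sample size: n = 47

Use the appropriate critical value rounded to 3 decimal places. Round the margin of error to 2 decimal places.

The population standard deviation σ is known, so use the z-interval margin of error formula.

For 95% confidence, z* = 1.96 (from standard normal table)

Margin of error formula for z-interval: E = z* × σ/√n

E = 1.96 × 5.8/√47
  = 1.96 × 0.846017
  = 1.6582

Rounded to 2 decimal places:

1.66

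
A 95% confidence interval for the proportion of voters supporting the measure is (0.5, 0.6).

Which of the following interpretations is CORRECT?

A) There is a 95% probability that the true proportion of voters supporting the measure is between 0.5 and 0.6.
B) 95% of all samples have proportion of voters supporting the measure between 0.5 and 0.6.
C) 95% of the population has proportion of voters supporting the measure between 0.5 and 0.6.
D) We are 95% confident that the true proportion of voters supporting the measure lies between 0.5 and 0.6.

A confidence interval represents our confidence in the procedure, not a probability statement about the parameter.

Key concept: If we repeated this sampling process many times and computed a 95% CI each time, about 95% of those intervals would contain the true population parameter.

For this specific interval (0.5, 0.6):
- Midpoint (point estimate): 0.55
- Margin of error: 0.05

The correct interpretation is the one stating confidence that the true parameter lies in the interval — option D.

D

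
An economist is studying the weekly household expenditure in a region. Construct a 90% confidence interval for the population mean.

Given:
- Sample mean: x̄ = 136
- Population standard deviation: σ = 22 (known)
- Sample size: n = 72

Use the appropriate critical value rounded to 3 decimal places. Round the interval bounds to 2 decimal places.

The population standard deviation σ is known, so use a z-interval (standard normal critical value).

For 90% confidence, z* = 1.645 (from standard normal table)

Standard error: SE = σ/√n = 22/√72 = 2.5927249

Margin of error: E = z* × SE = 1.645 × 2.5927249 = 4.26503

Z-interval: x̄ ± E = 136 ± 4.26503 = (131.73497, 140.26503)

Rounded to 2 decimal places:

(131.73, 140.27)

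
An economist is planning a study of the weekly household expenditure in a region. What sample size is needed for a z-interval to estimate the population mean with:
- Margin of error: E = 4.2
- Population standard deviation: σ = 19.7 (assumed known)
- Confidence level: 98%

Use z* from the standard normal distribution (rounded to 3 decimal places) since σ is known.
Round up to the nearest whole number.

Using z* since population σ is known (z-interval formula).

For 98% confidence, z* = 2.326 (from standard normal table)

Sample size formula for z-interval: n = (z*σ/E)²

n = (2.326 × 19.7 / 4.2)²
  = (10.910048)²
  = 119.0291

Round up to the nearest whole number: n = 120

120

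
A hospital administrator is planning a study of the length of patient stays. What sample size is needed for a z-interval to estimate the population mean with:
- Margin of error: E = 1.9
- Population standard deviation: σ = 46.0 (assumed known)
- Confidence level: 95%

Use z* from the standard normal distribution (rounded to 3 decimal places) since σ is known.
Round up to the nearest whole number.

Using z* since population σ is known (z-interval formula).

For 95% confidence, z* = 1.96 (from standard normal table)

Sample size formula for z-interval: n = (z*σ/E)²

n = (1.96 × 46.0 / 1.9)²
  = (47.452632)²
  = 2251.7522

Round up to the nearest whole number: n = 2252

2252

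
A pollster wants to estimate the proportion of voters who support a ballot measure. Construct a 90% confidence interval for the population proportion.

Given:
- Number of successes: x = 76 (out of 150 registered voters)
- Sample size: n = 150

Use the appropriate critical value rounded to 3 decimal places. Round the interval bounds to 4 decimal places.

Sample proportion: p̂ = 76/150 = 0.506667

Check conditions for normal approximation:
  np̂ = 76 ≥ 10 ✓
  n(1-p̂) = 74 ≥ 10 ✓

The sample is large enough, so use a z-interval (normal approximation) for the proportion.

For 90% confidence, z* = 1.645 (from standard normal table)

Standard error: SE = √(p̂(1-p̂)/n) = √(0.506667×0.493333/150) = 0.04082120

Margin of error: E = z* × SE = 1.645 × 0.04082120 = 0.067151

Z-interval: p̂ ± E = 0.506667 ± 0.067151 = (0.439516, 0.573818)

Rounded to 4 decimal places:

(0.4395, 0.5738)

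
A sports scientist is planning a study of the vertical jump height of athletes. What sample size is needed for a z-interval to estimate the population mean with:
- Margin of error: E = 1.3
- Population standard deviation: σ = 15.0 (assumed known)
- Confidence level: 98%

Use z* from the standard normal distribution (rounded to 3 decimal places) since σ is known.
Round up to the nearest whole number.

Using z* since population σ is known (z-interval formula).

For 98% confidence, z* = 2.326 (from standard normal table)

Sample size formula for z-interval: n = (z*σ/E)²

n = (2.326 × 15.0 / 1.3)²
  = (26.838462)²
  = 720.3030

Round up to the nearest whole number: n = 721

721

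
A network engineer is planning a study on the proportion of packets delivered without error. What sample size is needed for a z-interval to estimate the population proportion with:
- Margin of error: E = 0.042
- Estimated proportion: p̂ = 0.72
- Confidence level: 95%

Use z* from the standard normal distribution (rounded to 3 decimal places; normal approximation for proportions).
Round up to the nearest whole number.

Using z* for proportion z-interval (normal approximation).

For 95% confidence, z* = 1.96 (from standard normal table)

Sample size formula for proportion z-interval: n = z*²p̂(1-p̂)/E²

n = 1.96² × 0.72 × 0.28 / 0.042²
  = 3.8416 × 0.2016 / 0.001764
  = 439.0400

Round up to the nearest whole number: n = 440

440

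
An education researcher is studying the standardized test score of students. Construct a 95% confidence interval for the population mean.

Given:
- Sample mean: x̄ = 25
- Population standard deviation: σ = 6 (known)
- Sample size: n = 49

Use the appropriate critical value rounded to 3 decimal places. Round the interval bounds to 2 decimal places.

The population standard deviation σ is known, so use a z-interval (standard normal critical value).

For 95% confidence, z* = 1.96 (from standard normal table)

Standard error: SE = σ/√n = 6/√49 = 0.857143

Margin of error: E = z* × SE = 1.96 × 0.857143 = 1.6800

Z-interval: x̄ ± E = 25 ± 1.6800 = (23.3200, 26.6800)

Rounded to 2 decimal places:

(23.32, 26.68)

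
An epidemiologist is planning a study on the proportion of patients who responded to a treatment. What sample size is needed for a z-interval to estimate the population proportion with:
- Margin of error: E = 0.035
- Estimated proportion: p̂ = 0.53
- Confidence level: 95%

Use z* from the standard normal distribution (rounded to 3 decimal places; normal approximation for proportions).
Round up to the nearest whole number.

Using z* for proportion z-interval (normal approximation).

For 95% confidence, z* = 1.96 (from standard normal table)

Sample size formula for proportion z-interval: n = z*²p̂(1-p̂)/E²

n = 1.96² × 0.53 × 0.47 / 0.035²
  = 3.8416 × 0.2491 / 0.001225
  = 781.1776

Round up to the nearest whole number: n = 782

782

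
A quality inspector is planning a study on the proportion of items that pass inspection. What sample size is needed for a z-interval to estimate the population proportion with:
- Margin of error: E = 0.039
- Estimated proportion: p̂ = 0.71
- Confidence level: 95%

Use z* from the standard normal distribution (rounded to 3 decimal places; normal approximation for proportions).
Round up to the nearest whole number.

Using z* for proportion z-interval (normal approximation).

For 95% confidence, z* = 1.96 (from standard normal table)

Sample size formula for proportion z-interval: n = z*²p̂(1-p̂)/E²

n = 1.96² × 0.71 × 0.29 / 0.039²
  = 3.8416 × 0.2059 / 0.001521
  = 520.0430

Round up to the nearest whole number: n = 521

521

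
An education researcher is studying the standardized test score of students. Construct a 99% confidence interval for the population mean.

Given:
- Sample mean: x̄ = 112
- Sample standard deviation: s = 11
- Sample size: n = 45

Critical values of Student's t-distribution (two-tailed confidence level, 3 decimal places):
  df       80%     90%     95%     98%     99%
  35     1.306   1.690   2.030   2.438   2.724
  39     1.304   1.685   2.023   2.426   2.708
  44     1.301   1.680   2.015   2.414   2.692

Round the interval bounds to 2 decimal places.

The population standard deviation σ is unknown (only the sample standard deviation s is given), so use a t-interval with df = n - 1 = 45 - 1 = 44.

For 99% confidence with df = 44, t* = 2.692 (from t-table)

Standard error: SE = s/√n = 11/√45 = 1.639783

Margin of error: E = t* × SE = 2.692 × 1.639783 = 4.4143

T-interval: x̄ ± E = 112 ± 4.4143 = (107.5857, 116.4143)

Rounded to 2 decimal places:

(107.59, 116.41)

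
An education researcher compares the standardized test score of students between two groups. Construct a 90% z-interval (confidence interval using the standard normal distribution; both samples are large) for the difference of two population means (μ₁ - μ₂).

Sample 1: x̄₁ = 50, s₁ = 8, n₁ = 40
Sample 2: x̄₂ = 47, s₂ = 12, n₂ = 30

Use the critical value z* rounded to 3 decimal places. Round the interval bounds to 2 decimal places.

Both samples are large (n₁ = 40 ≥ 30, n₂ = 30 ≥ 30), so a z-interval for the difference of means applies.

Point estimate: x̄₁ - x̄₂ = 50 - 47 = 3

Standard error: SE = √(s₁²/n₁ + s₂²/n₂)
= √(8²/40 + 12²/30)
= √(1.600000 + 4.800000)
= 2.529822

For 90% confidence, z* = 1.645 (from standard normal table)
Margin of error: E = z* × SE = 1.645 × 2.529822 = 4.1616

Z-interval: (x̄₁ - x̄₂) ± E = 3 ± 4.1616 = (-1.1616, 7.1616)

Rounded to 2 decimal places:

(-1.16, 7.16)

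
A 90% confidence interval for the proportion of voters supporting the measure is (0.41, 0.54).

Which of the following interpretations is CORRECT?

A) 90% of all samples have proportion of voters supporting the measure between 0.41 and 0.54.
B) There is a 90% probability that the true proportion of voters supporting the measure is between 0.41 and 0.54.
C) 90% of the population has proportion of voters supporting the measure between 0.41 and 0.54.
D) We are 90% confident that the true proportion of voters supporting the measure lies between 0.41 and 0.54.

A confidence interval represents our confidence in the procedure, not a probability statement about the parameter.

Key concept: If we repeated this sampling process many times and computed a 90% CI each time, about 90% of those intervals would contain the true population parameter.

For this specific interval (0.41, 0.54):
- Midpoint (point estimate): 0.475
- Margin of error: 0.065

The correct interpretation is the one stating confidence that the true parameter lies in the interval — option D.

D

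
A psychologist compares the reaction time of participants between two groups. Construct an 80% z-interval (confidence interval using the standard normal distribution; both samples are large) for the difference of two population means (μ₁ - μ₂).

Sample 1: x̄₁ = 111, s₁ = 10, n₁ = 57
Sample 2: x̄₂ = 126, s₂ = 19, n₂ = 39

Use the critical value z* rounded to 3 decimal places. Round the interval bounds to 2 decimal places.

Both samples are large (n₁ = 57 ≥ 30, n₂ = 39 ≥ 30), so a z-interval for the difference of means applies.

Point estimate: x̄₁ - x̄₂ = 111 - 126 = -15

Standard error: SE = √(s₁²/n₁ + s₂²/n₂)
= √(10²/57 + 19²/39)
= √(1.754386 + 9.256410)
= 3.318252

For 80% confidence, z* = 1.282 (from standard normal table)
Margin of error: E = z* × SE = 1.282 × 3.318252 = 4.2540

Z-interval: (x̄₁ - x̄₂) ± E = -15 ± 4.2540 = (-19.2540, -10.7460)

Rounded to 2 decimal places:

(-19.25, -10.75)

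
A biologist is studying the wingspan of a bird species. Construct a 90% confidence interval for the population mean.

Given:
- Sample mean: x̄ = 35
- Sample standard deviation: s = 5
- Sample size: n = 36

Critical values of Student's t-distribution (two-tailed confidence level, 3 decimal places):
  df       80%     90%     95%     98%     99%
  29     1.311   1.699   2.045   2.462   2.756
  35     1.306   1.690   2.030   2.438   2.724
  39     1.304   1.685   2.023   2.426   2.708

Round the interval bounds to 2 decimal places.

The population standard deviation σ is unknown (only the sample standard deviation s is given), so use a t-interval with df = n - 1 = 36 - 1 = 35.

For 90% confidence with df = 35, t* = 1.690 (from t-table)

Standard error: SE = s/√n = 5/√36 = 0.833333

Margin of error: E = t* × SE = 1.690 × 0.833333 = 1.4083

T-interval: x̄ ± E = 35 ± 1.4083 = (33.5917, 36.4083)

Rounded to 2 decimal places:

(33.59, 36.41)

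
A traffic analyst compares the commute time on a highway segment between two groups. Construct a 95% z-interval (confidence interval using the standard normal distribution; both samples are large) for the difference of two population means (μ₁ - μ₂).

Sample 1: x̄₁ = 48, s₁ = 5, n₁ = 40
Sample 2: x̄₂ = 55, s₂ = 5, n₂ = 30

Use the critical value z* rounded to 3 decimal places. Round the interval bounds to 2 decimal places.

Both samples are large (n₁ = 40 ≥ 30, n₂ = 30 ≥ 30), so a z-interval for the difference of means applies.

Point estimate: x̄₁ - x̄₂ = 48 - 55 = -7

Standard error: SE = √(s₁²/n₁ + s₂²/n₂)
= √(5²/40 + 5²/30)
= √(0.625000 + 0.833333)
= 1.207615

For 95% confidence, z* = 1.96 (from standard normal table)
Margin of error: E = z* × SE = 1.96 × 1.207615 = 2.3669

Z-interval: (x̄₁ - x̄₂) ± E = -7 ± 2.3669 = (-9.3669, -4.6331)

Rounded to 2 decimal places:

(-9.37, -4.63)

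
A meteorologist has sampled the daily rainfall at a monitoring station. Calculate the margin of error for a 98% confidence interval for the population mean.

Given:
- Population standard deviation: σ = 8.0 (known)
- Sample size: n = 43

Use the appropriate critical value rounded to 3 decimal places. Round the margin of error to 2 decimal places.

The population standard deviation σ is known, so use the z-interval margin of error formula.

For 98% confidence, z* = 2.326 (from standard normal table)

Margin of error formula for z-interval: E = z* × σ/√n

E = 2.326 × 8.0/√43
  = 2.326 × 1.219989
  = 2.8377

Rounded to 2 decimal places:

2.84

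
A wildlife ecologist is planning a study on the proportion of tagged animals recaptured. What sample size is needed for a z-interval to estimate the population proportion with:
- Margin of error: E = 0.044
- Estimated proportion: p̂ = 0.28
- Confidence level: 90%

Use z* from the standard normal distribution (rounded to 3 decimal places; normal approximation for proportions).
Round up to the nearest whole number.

Using z* for proportion z-interval (normal approximation).

For 90% confidence, z* = 1.645 (from standard normal table)

Sample size formula for proportion z-interval: n = z*²p̂(1-p̂)/E²

n = 1.645² × 0.28 × 0.72 / 0.044²
  = 2.706025 × 0.2016 / 0.001936
  = 281.7844

Round up to the nearest whole number: n = 282

282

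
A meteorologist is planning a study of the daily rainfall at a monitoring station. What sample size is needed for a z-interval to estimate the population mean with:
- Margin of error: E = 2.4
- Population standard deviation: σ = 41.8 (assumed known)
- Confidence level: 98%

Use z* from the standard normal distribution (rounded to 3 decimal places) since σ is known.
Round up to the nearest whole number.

Using z* since population σ is known (z-interval formula).

For 98% confidence, z* = 2.326 (from standard normal table)

Sample size formula for z-interval: n = (z*σ/E)²

n = (2.326 × 41.8 / 2.4)²
  = (40.511167)²
  = 1641.1546

Round up to the nearest whole number: n = 1642

1642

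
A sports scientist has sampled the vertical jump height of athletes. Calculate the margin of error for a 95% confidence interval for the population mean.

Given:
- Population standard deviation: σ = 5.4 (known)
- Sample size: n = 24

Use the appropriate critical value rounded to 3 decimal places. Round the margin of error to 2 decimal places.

The population standard deviation σ is known, so use the z-interval margin of error formula.

For 95% confidence, z* = 1.96 (from standard normal table)

Margin of error formula for z-interval: E = z* × σ/√n

E = 1.96 × 5.4/√24
  = 1.96 × 1.102270
  = 2.1604

Rounded to 2 decimal places:

2.16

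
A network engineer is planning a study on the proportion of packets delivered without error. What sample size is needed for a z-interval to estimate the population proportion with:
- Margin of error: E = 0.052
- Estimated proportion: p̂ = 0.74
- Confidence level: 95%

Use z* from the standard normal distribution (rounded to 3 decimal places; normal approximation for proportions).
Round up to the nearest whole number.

Using z* for proportion z-interval (normal approximation).

For 95% confidence, z* = 1.96 (from standard normal table)

Sample size formula for proportion z-interval: n = z*²p̂(1-p̂)/E²

n = 1.96² × 0.74 × 0.26 / 0.052²
  = 3.8416 × 0.1924 / 0.002704
  = 273.3446

Round up to the nearest whole number: n = 274

274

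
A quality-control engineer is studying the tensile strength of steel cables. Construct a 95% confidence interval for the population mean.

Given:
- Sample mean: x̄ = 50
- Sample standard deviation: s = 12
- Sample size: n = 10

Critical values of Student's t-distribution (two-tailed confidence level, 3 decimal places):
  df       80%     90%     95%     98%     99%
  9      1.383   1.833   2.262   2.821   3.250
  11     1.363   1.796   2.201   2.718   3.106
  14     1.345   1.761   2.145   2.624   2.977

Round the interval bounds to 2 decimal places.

The population standard deviation σ is unknown (only the sample standard deviation s is given), so use a t-interval with df = n - 1 = 10 - 1 = 9.

For 95% confidence with df = 9, t* = 2.262 (from t-table)

Standard error: SE = s/√n = 12/√10 = 3.794733

Margin of error: E = t* × SE = 2.262 × 3.794733 = 8.5837

T-interval: x̄ ± E = 50 ± 8.5837 = (41.4163, 58.5837)

Rounded to 2 decimal places:

(41.42, 58.58)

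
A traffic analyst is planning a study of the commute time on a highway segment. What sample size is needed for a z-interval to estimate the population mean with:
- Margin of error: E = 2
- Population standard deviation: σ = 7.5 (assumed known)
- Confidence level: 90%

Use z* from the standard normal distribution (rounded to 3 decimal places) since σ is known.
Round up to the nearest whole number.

Using z* since population σ is known (z-interval formula).

For 90% confidence, z* = 1.645 (from standard normal table)

Sample size formula for z-interval: n = (z*σ/E)²

n = (1.645 × 7.5 / 2)²
  = (6.168750)²
  = 38.0535

Round up to the nearest whole number: n = 39

39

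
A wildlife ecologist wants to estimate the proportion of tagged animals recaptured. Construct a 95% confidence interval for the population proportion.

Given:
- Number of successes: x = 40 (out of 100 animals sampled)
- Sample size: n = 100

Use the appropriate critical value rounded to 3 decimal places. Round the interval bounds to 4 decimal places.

Sample proportion: p̂ = 40/100 = 0.400000

Check conditions for normal approximation:
  np̂ = 40 ≥ 10 ✓
  n(1-p̂) = 60 ≥ 10 ✓

The sample is large enough, so use a z-interval (normal approximation) for the proportion.

For 95% confidence, z* = 1.96 (from standard normal table)

Standard error: SE = √(p̂(1-p̂)/n) = √(0.400000×0.600000/100) = 0.04898979

Margin of error: E = z* × SE = 1.96 × 0.04898979 = 0.096020

Z-interval: p̂ ± E = 0.400000 ± 0.096020 = (0.303980, 0.496020)

Rounded to 4 decimal places:

(0.3040, 0.4960)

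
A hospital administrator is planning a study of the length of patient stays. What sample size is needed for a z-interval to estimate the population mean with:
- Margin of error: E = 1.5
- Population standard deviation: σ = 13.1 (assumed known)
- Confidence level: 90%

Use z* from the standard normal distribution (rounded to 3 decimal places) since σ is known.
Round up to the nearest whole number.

Using z* since population σ is known (z-interval formula).

For 90% confidence, z* = 1.645 (from standard normal table)

Sample size formula for z-interval: n = (z*σ/E)²

n = (1.645 × 13.1 / 1.5)²
  = (14.366333)²
  = 206.3915

Round up to the nearest whole number: n = 207

207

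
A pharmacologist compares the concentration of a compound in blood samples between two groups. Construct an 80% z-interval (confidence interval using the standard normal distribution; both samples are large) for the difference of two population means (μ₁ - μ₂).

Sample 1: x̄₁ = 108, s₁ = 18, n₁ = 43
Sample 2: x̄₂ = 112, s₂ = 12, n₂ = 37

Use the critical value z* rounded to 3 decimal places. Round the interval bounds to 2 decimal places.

Both samples are large (n₁ = 43 ≥ 30, n₂ = 37 ≥ 30), so a z-interval for the difference of means applies.

Point estimate: x̄₁ - x̄₂ = 108 - 112 = -4

Standard error: SE = √(s₁²/n₁ + s₂²/n₂)
= √(18²/43 + 12²/37)
= √(7.534884 + 3.891892)
= 3.380351

For 80% confidence, z* = 1.282 (from standard normal table)
Margin of error: E = z* × SE = 1.282 × 3.380351 = 4.3336

Z-interval: (x̄₁ - x̄₂) ± E = -4 ± 4.3336 = (-8.3336, 0.3336)

Rounded to 2 decimal places:

(-8.33, 0.33)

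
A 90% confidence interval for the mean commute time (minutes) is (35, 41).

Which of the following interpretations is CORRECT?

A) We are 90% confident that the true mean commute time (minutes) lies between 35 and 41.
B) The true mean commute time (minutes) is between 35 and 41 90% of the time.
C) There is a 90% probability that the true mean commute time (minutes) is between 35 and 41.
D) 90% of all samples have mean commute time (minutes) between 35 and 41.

A confidence interval represents our confidence in the procedure, not a probability statement about the parameter.

Key concept: If we repeated this sampling process many times and computed a 90% CI each time, about 90% of those intervals would contain the true population parameter.

For this specific interval (35, 41):
- Midpoint (point estimate): 38
- Margin of error: 3

The correct interpretation is the one stating confidence that the true parameter lies in the interval — option A.

A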